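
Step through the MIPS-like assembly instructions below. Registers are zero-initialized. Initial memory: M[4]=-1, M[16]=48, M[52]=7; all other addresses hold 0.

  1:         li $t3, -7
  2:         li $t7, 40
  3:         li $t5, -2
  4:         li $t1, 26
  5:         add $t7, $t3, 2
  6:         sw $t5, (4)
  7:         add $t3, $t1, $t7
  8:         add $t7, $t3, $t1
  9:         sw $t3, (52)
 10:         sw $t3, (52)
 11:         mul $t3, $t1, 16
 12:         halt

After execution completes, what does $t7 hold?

after li $t3, -7: $t3=-7
after li $t7, 40: $t7=40
after li $t5, -2: $t5=-2
after li $t1, 26: $t1=26
after add $t7, $t3, 2: $t7=(-7)+2=-5
sw $t5, (4) → M[4]=-2
after add $t3, $t1, $t7: $t3=26+(-5)=21
after add $t7, $t3, $t1: $t7=21+26=47
sw $t3, (52) → M[52]=21
sw $t3, (52) → M[52]=21
after mul $t3, $t1, 16: $t3=26*16=416
halt.

47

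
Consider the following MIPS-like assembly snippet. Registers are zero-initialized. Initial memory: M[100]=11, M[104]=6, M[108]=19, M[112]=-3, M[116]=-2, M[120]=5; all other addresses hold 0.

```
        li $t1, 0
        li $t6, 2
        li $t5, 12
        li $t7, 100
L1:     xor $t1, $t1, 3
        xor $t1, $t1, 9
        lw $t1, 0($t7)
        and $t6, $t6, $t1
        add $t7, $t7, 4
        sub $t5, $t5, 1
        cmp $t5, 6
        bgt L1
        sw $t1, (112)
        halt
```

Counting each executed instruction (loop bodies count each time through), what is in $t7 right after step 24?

li $t1, 0 → $t1=0
li $t6, 2 → $t6=2
li $t5, 12 → $t5=12
li $t7, 100 → $t7=100
xor $t1, $t1, 3 → $t1=0^3=3
xor $t1, $t1, 9 → $t1=3^9=10
lw $t1, 0($t7) → $t1=M[100]=11
and $t6, $t6, $t1 → $t6=2&11=2
add $t7, $t7, 4 → $t7=100+4=104
sub $t5, $t5, 1 → $t5=12-1=11
cmp $t5, 6  (cmp 11,6)
bgt L1: taken
xor $t1, $t1, 3 → $t1=11^3=8
xor $t1, $t1, 9 → $t1=8^9=1
lw $t1, 0($t7) → $t1=M[104]=6
and $t6, $t6, $t1 → $t6=2&6=2
add $t7, $t7, 4 → $t7=104+4=108
sub $t5, $t5, 1 → $t5=11-1=10
cmp $t5, 6  (cmp 10,6)
bgt L1: taken
xor $t1, $t1, 3 → $t1=6^3=5
xor $t1, $t1, 9 → $t1=5^9=12
lw $t1, 0($t7) → $t1=M[108]=19
and $t6, $t6, $t1 → $t6=2&19=2
After step 24: $t7 = 108.

108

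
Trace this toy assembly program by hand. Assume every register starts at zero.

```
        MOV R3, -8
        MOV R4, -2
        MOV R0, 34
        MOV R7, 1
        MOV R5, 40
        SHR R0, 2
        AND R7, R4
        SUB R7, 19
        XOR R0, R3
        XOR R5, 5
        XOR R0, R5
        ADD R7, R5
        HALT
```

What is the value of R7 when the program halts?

R3=-8
R4=-2
R0=34
R7=1
R5=40
R0=34>>2=8
R7=1&(-2)=0
R7=0-19=-19
R0=8^(-8)=-16
R5=40^5=45
R0=(-16)^45=-35
R7=(-19)+45=26
halt.

26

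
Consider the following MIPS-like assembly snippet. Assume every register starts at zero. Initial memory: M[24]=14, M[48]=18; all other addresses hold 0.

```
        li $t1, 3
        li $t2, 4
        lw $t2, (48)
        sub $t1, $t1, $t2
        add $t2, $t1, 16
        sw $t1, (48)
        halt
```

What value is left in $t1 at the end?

after li $t1, 3: $t1=3
after li $t2, 4: $t2=4
after lw $t2, (48): $t2=M[48]=18
after sub $t1, $t1, $t2: $t1=3-18=-15
after add $t2, $t1, 16: $t2=(-15)+16=1
sw $t1, (48) → M[48]=-15
halt.

-15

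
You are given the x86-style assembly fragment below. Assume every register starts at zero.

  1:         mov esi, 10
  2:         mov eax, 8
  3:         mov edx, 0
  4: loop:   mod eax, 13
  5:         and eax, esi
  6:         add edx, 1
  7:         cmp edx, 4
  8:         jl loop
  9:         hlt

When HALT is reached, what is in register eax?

after mov esi, 10: esi=10
after mov eax, 8: eax=8
after mov edx, 0: edx=0
after mod eax, 13: eax=8%13=8
after and eax, esi: eax=8&10=8
after add edx, 1: edx=0+1=1
cmp edx, 4  (cmp 1,4)
jl loop: taken
after mod eax, 13: eax=8%13=8
after and eax, esi: eax=8&10=8
after add edx, 1: edx=1+1=2
cmp edx, 4  (cmp 2,4)
jl loop: taken
after mod eax, 13: eax=8%13=8
after and eax, esi: eax=8&10=8
after add edx, 1: edx=2+1=3
cmp edx, 4  (cmp 3,4)
jl loop: taken
after mod eax, 13: eax=8%13=8
after and eax, esi: eax=8&10=8
after add edx, 1: edx=3+1=4
cmp edx, 4  (cmp 4,4)
jl loop: not taken
halt.

8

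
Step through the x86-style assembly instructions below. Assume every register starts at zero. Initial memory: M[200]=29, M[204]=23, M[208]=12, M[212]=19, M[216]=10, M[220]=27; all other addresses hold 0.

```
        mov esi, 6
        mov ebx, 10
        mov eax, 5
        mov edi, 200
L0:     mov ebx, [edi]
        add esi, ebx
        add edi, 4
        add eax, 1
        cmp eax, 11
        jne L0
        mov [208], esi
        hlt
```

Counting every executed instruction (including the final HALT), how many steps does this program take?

42

after mov esi, 6: esi=6
after mov ebx, 10: ebx=10
after mov eax, 5: eax=5
after mov edi, 200: edi=200
after mov ebx, [edi]: ebx=M[200]=29
after add esi, ebx: esi=6+29=35
after add edi, 4: edi=200+4=204
after add eax, 1: eax=5+1=6
cmp eax, 11  (cmp 6,11)
jne L0: taken
after mov ebx, [edi]: ebx=M[204]=23
after add esi, ebx: esi=35+23=58
after add edi, 4: edi=204+4=208
after add eax, 1: eax=6+1=7
cmp eax, 11  (cmp 7,11)
jne L0: taken
after mov ebx, [edi]: ebx=M[208]=12
after add esi, ebx: esi=58+12=70
after add edi, 4: edi=208+4=212
after add eax, 1: eax=7+1=8
cmp eax, 11  (cmp 8,11)
jne L0: taken
after mov ebx, [edi]: ebx=M[212]=19
after add esi, ebx: esi=70+19=89
after add edi, 4: edi=212+4=216
after add eax, 1: eax=8+1=9
cmp eax, 11  (cmp 9,11)
jne L0: taken
after mov ebx, [edi]: ebx=M[216]=10
after add esi, ebx: esi=89+10=99
after add edi, 4: edi=216+4=220
after add eax, 1: eax=9+1=10
cmp eax, 11  (cmp 10,11)
jne L0: taken
after mov ebx, [edi]: ebx=M[220]=27
after add esi, ebx: esi=99+27=126
after add edi, 4: edi=220+4=224
after add eax, 1: eax=10+1=11
cmp eax, 11  (cmp 11,11)
jne L0: not taken
mov [208], esi → M[208]=126
halt.
Total executed instructions: 42.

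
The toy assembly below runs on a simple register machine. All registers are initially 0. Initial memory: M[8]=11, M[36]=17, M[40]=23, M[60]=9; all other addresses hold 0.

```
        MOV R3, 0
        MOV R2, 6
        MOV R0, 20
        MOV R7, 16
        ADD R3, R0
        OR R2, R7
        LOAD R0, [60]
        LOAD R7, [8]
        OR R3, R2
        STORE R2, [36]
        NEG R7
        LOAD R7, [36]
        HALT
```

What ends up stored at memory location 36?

22

MOV R3, 0 → R3=0
MOV R2, 6 → R2=6
MOV R0, 20 → R0=20
MOV R7, 16 → R7=16
ADD R3, R0 → R3=0+20=20
OR R2, R7 → R2=6|16=22
LOAD R0, [60] → R0=M[60]=9
LOAD R7, [8] → R7=M[8]=11
OR R3, R2 → R3=20|22=22
STORE R2, [36] → M[36]=22
NEG R7 → R7=-(11)=-11
LOAD R7, [36] → R7=M[36]=22
halt.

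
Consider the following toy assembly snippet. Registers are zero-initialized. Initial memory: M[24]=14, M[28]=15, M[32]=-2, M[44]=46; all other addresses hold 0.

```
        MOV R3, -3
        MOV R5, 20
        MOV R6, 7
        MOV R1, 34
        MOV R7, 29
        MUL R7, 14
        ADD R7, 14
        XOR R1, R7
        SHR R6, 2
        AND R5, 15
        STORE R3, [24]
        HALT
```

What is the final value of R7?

420

R3=-3
R5=20
R6=7
R1=34
R7=29
R7=29*14=406
R7=406+14=420
R1=34^420=390
R6=7>>2=1
R5=20&15=4
STORE R3, [24] → M[24]=-3
halt.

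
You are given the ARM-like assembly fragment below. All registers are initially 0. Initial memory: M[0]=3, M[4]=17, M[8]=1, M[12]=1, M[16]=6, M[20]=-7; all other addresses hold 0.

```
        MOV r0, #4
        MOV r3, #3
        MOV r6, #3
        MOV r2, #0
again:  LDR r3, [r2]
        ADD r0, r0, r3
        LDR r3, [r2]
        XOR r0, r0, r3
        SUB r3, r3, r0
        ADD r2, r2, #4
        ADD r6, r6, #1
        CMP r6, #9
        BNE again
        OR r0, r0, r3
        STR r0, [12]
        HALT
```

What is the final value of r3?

-3

after MOV r0, #4: r0=4
after MOV r3, #3: r3=3
after MOV r6, #3: r6=3
after MOV r2, #0: r2=0
after LDR r3, [r2]: r3=M[0]=3
after ADD r0, r0, r3: r0=4+3=7
after LDR r3, [r2]: r3=M[0]=3
after XOR r0, r0, r3: r0=7^3=4
after SUB r3, r3, r0: r3=3-4=-1
after ADD r2, r2, #4: r2=0+4=4
after ADD r6, r6, #1: r6=3+1=4
CMP r6, #9  (cmp 4,9)
BNE again: taken
after LDR r3, [r2]: r3=M[4]=17
after ADD r0, r0, r3: r0=4+17=21
after LDR r3, [r2]: r3=M[4]=17
after XOR r0, r0, r3: r0=21^17=4
after SUB r3, r3, r0: r3=17-4=13
after ADD r2, r2, #4: r2=4+4=8
after ADD r6, r6, #1: r6=4+1=5
CMP r6, #9  (cmp 5,9)
BNE again: taken
after LDR r3, [r2]: r3=M[8]=1
after ADD r0, r0, r3: r0=4+1=5
after LDR r3, [r2]: r3=M[8]=1
after XOR r0, r0, r3: r0=5^1=4
after SUB r3, r3, r0: r3=1-4=-3
after ADD r2, r2, #4: r2=8+4=12
after ADD r6, r6, #1: r6=5+1=6
CMP r6, #9  (cmp 6,9)
BNE again: taken
after LDR r3, [r2]: r3=M[12]=1
after ADD r0, r0, r3: r0=4+1=5
after LDR r3, [r2]: r3=M[12]=1
after XOR r0, r0, r3: r0=5^1=4
after SUB r3, r3, r0: r3=1-4=-3
after ADD r2, r2, #4: r2=12+4=16
after ADD r6, r6, #1: r6=6+1=7
CMP r6, #9  (cmp 7,9)
BNE again: taken
after LDR r3, [r2]: r3=M[16]=6
after ADD r0, r0, r3: r0=4+6=10
after LDR r3, [r2]: r3=M[16]=6
after XOR r0, r0, r3: r0=10^6=12
after SUB r3, r3, r0: r3=6-12=-6
after ADD r2, r2, #4: r2=16+4=20
after ADD r6, r6, #1: r6=7+1=8
CMP r6, #9  (cmp 8,9)
BNE again: taken
after LDR r3, [r2]: r3=M[20]=-7
after ADD r0, r0, r3: r0=12+(-7)=5
after LDR r3, [r2]: r3=M[20]=-7
after XOR r0, r0, r3: r0=5^(-7)=-4
after SUB r3, r3, r0: r3=(-7)-(-4)=-3
after ADD r2, r2, #4: r2=20+4=24
after ADD r6, r6, #1: r6=8+1=9
CMP r6, #9  (cmp 9,9)
BNE again: not taken
after OR r0, r0, r3: r0=(-4)|(-3)=-3
STR r0, [12] → M[12]=-3
halt.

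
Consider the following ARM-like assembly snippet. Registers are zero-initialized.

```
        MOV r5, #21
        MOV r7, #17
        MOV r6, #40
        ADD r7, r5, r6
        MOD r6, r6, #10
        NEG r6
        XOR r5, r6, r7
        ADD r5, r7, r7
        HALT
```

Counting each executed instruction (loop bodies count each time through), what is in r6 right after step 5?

MOV r5, #21 → r5=21
MOV r7, #17 → r7=17
MOV r6, #40 → r6=40
ADD r7, r5, r6 → r7=21+40=61
MOD r6, r6, #10 → r6=40%10=0
After step 5: r6 = 0.

0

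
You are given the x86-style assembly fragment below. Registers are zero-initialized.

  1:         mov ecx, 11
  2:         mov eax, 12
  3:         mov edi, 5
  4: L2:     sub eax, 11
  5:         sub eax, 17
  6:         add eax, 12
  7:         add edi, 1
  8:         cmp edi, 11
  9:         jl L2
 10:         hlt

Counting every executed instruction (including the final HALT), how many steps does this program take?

ecx=11
eax=12
edi=5
eax=12-11=1
eax=1-17=-16
eax=(-16)+12=-4
edi=5+1=6
cmp edi, 11  (cmp 6,11)
jl L2: taken
eax=(-4)-11=-15
eax=(-15)-17=-32
eax=(-32)+12=-20
edi=6+1=7
cmp edi, 11  (cmp 7,11)
jl L2: taken
eax=(-20)-11=-31
eax=(-31)-17=-48
eax=(-48)+12=-36
edi=7+1=8
cmp edi, 11  (cmp 8,11)
jl L2: taken
eax=(-36)-11=-47
eax=(-47)-17=-64
eax=(-64)+12=-52
edi=8+1=9
cmp edi, 11  (cmp 9,11)
jl L2: taken
eax=(-52)-11=-63
eax=(-63)-17=-80
eax=(-80)+12=-68
edi=9+1=10
cmp edi, 11  (cmp 10,11)
jl L2: taken
eax=(-68)-11=-79
eax=(-79)-17=-96
eax=(-96)+12=-84
edi=10+1=11
cmp edi, 11  (cmp 11,11)
jl L2: not taken
halt.
Total executed instructions: 40.

40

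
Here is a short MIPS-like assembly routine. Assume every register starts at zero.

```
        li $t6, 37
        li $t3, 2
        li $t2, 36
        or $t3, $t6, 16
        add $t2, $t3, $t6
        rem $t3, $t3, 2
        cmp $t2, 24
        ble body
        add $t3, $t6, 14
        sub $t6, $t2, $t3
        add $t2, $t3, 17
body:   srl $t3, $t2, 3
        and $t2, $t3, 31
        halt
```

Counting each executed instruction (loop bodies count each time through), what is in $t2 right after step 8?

after li $t6, 37: $t6=37
after li $t3, 2: $t3=2
after li $t2, 36: $t2=36
after or $t3, $t6, 16: $t3=37|16=53
after add $t2, $t3, $t6: $t2=53+37=90
after rem $t3, $t3, 2: $t3=53%2=1
cmp $t2, 24  (cmp 90,24)
ble body: not taken
After step 8: $t2 = 90.

90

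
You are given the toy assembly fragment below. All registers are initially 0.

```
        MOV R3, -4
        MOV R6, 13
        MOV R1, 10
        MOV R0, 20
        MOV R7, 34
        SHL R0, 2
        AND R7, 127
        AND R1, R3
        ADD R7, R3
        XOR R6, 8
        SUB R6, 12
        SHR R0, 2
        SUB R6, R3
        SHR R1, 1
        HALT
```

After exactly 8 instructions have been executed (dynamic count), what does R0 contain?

after MOV R3, -4: R3=-4
after MOV R6, 13: R6=13
after MOV R1, 10: R1=10
after MOV R0, 20: R0=20
after MOV R7, 34: R7=34
after SHL R0, 2: R0=20<<2=80
after AND R7, 127: R7=34&127=34
after AND R1, R3: R1=10&(-4)=8
After step 8: R0 = 80.

80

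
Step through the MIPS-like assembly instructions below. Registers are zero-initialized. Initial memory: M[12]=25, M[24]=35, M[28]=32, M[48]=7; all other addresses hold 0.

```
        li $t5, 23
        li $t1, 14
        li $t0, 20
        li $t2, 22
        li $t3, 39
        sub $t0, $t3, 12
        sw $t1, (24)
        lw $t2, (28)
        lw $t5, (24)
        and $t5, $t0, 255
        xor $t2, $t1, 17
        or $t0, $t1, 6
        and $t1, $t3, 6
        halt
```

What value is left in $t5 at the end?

27

$t5=23
$t1=14
$t0=20
$t2=22
$t3=39
$t0=39-12=27
sw $t1, (24) → M[24]=14
$t2=M[28]=32
$t5=M[24]=14
$t5=27&255=27
$t2=14^17=31
$t0=14|6=14
$t1=39&6=6
halt.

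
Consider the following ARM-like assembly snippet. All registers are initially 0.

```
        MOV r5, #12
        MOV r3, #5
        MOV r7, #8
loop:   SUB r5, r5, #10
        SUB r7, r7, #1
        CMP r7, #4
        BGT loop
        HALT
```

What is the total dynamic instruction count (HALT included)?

r5=12
r3=5
r7=8
r5=12-10=2
r7=8-1=7
CMP r7, #4  (cmp 7,4)
BGT loop: taken
r5=2-10=-8
r7=7-1=6
CMP r7, #4  (cmp 6,4)
BGT loop: taken
r5=(-8)-10=-18
r7=6-1=5
CMP r7, #4  (cmp 5,4)
BGT loop: taken
r5=(-18)-10=-28
r7=5-1=4
CMP r7, #4  (cmp 4,4)
BGT loop: not taken
halt.
Total executed instructions: 20.

20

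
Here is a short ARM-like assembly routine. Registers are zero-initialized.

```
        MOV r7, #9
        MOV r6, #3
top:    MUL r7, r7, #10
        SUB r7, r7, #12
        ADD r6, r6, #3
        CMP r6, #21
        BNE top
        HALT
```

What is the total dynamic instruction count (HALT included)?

33

r7=9
r6=3
r7=9*10=90
r7=90-12=78
r6=3+3=6
CMP r6, #21  (cmp 6,21)
BNE top: taken
r7=78*10=780
r7=780-12=768
r6=6+3=9
CMP r6, #21  (cmp 9,21)
BNE top: taken
r7=768*10=7680
r7=7680-12=7668
r6=9+3=12
CMP r6, #21  (cmp 12,21)
BNE top: taken
r7=7668*10=76680
r7=76680-12=76668
r6=12+3=15
CMP r6, #21  (cmp 15,21)
BNE top: taken
r7=76668*10=766680
r7=766680-12=766668
r6=15+3=18
CMP r6, #21  (cmp 18,21)
BNE top: taken
r7=766668*10=7666680
r7=7666680-12=7666668
r6=18+3=21
CMP r6, #21  (cmp 21,21)
BNE top: not taken
halt.
Total executed instructions: 33.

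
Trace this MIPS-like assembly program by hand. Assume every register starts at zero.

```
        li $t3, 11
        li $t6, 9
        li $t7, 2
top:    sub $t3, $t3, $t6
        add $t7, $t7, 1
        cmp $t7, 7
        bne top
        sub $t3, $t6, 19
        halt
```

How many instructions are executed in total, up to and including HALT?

25

li $t3, 11 → $t3=11
li $t6, 9 → $t6=9
li $t7, 2 → $t7=2
sub $t3, $t3, $t6 → $t3=11-9=2
add $t7, $t7, 1 → $t7=2+1=3
cmp $t7, 7  (cmp 3,7)
bne top: taken
sub $t3, $t3, $t6 → $t3=2-9=-7
add $t7, $t7, 1 → $t7=3+1=4
cmp $t7, 7  (cmp 4,7)
bne top: taken
sub $t3, $t3, $t6 → $t3=(-7)-9=-16
add $t7, $t7, 1 → $t7=4+1=5
cmp $t7, 7  (cmp 5,7)
bne top: taken
sub $t3, $t3, $t6 → $t3=(-16)-9=-25
add $t7, $t7, 1 → $t7=5+1=6
cmp $t7, 7  (cmp 6,7)
bne top: taken
sub $t3, $t3, $t6 → $t3=(-25)-9=-34
add $t7, $t7, 1 → $t7=6+1=7
cmp $t7, 7  (cmp 7,7)
bne top: not taken
sub $t3, $t6, 19 → $t3=9-19=-10
halt.
Total executed instructions: 25.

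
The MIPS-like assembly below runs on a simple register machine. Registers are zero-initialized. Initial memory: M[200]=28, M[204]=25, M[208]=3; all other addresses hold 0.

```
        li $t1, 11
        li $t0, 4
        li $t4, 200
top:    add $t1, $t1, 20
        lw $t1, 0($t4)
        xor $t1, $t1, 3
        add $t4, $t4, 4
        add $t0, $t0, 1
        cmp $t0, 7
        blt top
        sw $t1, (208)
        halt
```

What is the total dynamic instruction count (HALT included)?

li $t1, 11 → $t1=11
li $t0, 4 → $t0=4
li $t4, 200 → $t4=200
add $t1, $t1, 20 → $t1=11+20=31
lw $t1, 0($t4) → $t1=M[200]=28
xor $t1, $t1, 3 → $t1=28^3=31
add $t4, $t4, 4 → $t4=200+4=204
add $t0, $t0, 1 → $t0=4+1=5
cmp $t0, 7  (cmp 5,7)
blt top: taken
add $t1, $t1, 20 → $t1=31+20=51
lw $t1, 0($t4) → $t1=M[204]=25
xor $t1, $t1, 3 → $t1=25^3=26
add $t4, $t4, 4 → $t4=204+4=208
add $t0, $t0, 1 → $t0=5+1=6
cmp $t0, 7  (cmp 6,7)
blt top: taken
add $t1, $t1, 20 → $t1=26+20=46
lw $t1, 0($t4) → $t1=M[208]=3
xor $t1, $t1, 3 → $t1=3^3=0
add $t4, $t4, 4 → $t4=208+4=212
add $t0, $t0, 1 → $t0=6+1=7
cmp $t0, 7  (cmp 7,7)
blt top: not taken
sw $t1, (208) → M[208]=0
halt.
Total executed instructions: 26.

26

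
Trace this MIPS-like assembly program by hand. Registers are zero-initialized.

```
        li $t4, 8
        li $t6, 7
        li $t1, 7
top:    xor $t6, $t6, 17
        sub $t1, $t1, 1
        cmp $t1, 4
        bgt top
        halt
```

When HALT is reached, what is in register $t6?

li $t4, 8 → $t4=8
li $t6, 7 → $t6=7
li $t1, 7 → $t1=7
xor $t6, $t6, 17 → $t6=7^17=22
sub $t1, $t1, 1 → $t1=7-1=6
cmp $t1, 4  (cmp 6,4)
bgt top: taken
xor $t6, $t6, 17 → $t6=22^17=7
sub $t1, $t1, 1 → $t1=6-1=5
cmp $t1, 4  (cmp 5,4)
bgt top: taken
xor $t6, $t6, 17 → $t6=7^17=22
sub $t1, $t1, 1 → $t1=5-1=4
cmp $t1, 4  (cmp 4,4)
bgt top: not taken
halt.

22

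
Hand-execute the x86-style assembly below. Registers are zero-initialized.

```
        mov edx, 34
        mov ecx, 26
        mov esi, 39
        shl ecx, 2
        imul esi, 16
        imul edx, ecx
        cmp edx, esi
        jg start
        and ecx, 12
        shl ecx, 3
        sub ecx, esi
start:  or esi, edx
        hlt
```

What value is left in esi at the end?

after mov edx, 34: edx=34
after mov ecx, 26: ecx=26
after mov esi, 39: esi=39
after shl ecx, 2: ecx=26<<2=104
after imul esi, 16: esi=39*16=624
after imul edx, ecx: edx=34*104=3536
cmp edx, esi  (cmp 3536,624)
jg start: taken
after or esi, edx: esi=624|3536=4080
halt.

4080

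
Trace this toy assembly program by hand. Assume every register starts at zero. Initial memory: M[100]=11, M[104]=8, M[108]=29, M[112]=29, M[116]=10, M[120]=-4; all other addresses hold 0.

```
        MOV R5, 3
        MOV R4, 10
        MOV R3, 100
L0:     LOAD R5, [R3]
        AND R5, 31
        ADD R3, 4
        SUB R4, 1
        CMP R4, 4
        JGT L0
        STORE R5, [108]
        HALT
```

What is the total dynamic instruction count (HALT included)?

MOV R5, 3 → R5=3
MOV R4, 10 → R4=10
MOV R3, 100 → R3=100
LOAD R5, [R3] → R5=M[100]=11
AND R5, 31 → R5=11&31=11
ADD R3, 4 → R3=100+4=104
SUB R4, 1 → R4=10-1=9
CMP R4, 4  (cmp 9,4)
JGT L0: taken
LOAD R5, [R3] → R5=M[104]=8
AND R5, 31 → R5=8&31=8
ADD R3, 4 → R3=104+4=108
SUB R4, 1 → R4=9-1=8
CMP R4, 4  (cmp 8,4)
JGT L0: taken
LOAD R5, [R3] → R5=M[108]=29
AND R5, 31 → R5=29&31=29
ADD R3, 4 → R3=108+4=112
SUB R4, 1 → R4=8-1=7
CMP R4, 4  (cmp 7,4)
JGT L0: taken
LOAD R5, [R3] → R5=M[112]=29
AND R5, 31 → R5=29&31=29
ADD R3, 4 → R3=112+4=116
SUB R4, 1 → R4=7-1=6
CMP R4, 4  (cmp 6,4)
JGT L0: taken
LOAD R5, [R3] → R5=M[116]=10
AND R5, 31 → R5=10&31=10
ADD R3, 4 → R3=116+4=120
SUB R4, 1 → R4=6-1=5
CMP R4, 4  (cmp 5,4)
JGT L0: taken
LOAD R5, [R3] → R5=M[120]=-4
AND R5, 31 → R5=(-4)&31=28
ADD R3, 4 → R3=120+4=124
SUB R4, 1 → R4=5-1=4
CMP R4, 4  (cmp 4,4)
JGT L0: not taken
STORE R5, [108] → M[108]=28
halt.
Total executed instructions: 41.

41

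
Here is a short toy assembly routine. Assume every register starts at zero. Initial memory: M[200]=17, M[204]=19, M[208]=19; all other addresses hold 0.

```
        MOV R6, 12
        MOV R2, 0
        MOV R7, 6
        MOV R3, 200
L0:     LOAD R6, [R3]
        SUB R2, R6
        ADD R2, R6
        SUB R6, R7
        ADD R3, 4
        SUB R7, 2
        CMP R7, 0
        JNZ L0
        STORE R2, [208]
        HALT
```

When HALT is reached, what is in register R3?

after MOV R6, 12: R6=12
after MOV R2, 0: R2=0
after MOV R7, 6: R7=6
after MOV R3, 200: R3=200
after LOAD R6, [R3]: R6=M[200]=17
after SUB R2, R6: R2=0-17=-17
after ADD R2, R6: R2=(-17)+17=0
after SUB R6, R7: R6=17-6=11
after ADD R3, 4: R3=200+4=204
after SUB R7, 2: R7=6-2=4
CMP R7, 0  (cmp 4,0)
JNZ L0: taken
after LOAD R6, [R3]: R6=M[204]=19
after SUB R2, R6: R2=0-19=-19
after ADD R2, R6: R2=(-19)+19=0
after SUB R6, R7: R6=19-4=15
after ADD R3, 4: R3=204+4=208
after SUB R7, 2: R7=4-2=2
CMP R7, 0  (cmp 2,0)
JNZ L0: taken
after LOAD R6, [R3]: R6=M[208]=19
after SUB R2, R6: R2=0-19=-19
after ADD R2, R6: R2=(-19)+19=0
after SUB R6, R7: R6=19-2=17
after ADD R3, 4: R3=208+4=212
after SUB R7, 2: R7=2-2=0
CMP R7, 0  (cmp 0,0)
JNZ L0: not taken
STORE R2, [208] → M[208]=0
halt.

212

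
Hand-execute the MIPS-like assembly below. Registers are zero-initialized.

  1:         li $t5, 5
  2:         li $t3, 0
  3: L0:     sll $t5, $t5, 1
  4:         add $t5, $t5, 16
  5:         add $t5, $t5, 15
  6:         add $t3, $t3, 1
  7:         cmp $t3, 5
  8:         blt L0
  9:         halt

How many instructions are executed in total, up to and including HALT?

$t5=5
$t3=0
$t5=5<<1=10
$t5=10+16=26
$t5=26+15=41
$t3=0+1=1
cmp $t3, 5  (cmp 1,5)
blt L0: taken
$t5=41<<1=82
$t5=82+16=98
$t5=98+15=113
$t3=1+1=2
cmp $t3, 5  (cmp 2,5)
blt L0: taken
$t5=113<<1=226
$t5=226+16=242
$t5=242+15=257
$t3=2+1=3
cmp $t3, 5  (cmp 3,5)
blt L0: taken
$t5=257<<1=514
$t5=514+16=530
$t5=530+15=545
$t3=3+1=4
cmp $t3, 5  (cmp 4,5)
blt L0: taken
$t5=545<<1=1090
$t5=1090+16=1106
$t5=1106+15=1121
$t3=4+1=5
cmp $t3, 5  (cmp 5,5)
blt L0: not taken
halt.
Total executed instructions: 33.

33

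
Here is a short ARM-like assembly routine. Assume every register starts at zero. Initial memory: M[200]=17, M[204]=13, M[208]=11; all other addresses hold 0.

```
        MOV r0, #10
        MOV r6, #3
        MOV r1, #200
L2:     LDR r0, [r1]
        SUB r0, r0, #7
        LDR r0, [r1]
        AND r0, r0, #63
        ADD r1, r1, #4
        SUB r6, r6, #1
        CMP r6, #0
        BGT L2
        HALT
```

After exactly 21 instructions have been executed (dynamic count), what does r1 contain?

208

after MOV r0, #10: r0=10
after MOV r6, #3: r6=3
after MOV r1, #200: r1=200
after LDR r0, [r1]: r0=M[200]=17
after SUB r0, r0, #7: r0=17-7=10
after LDR r0, [r1]: r0=M[200]=17
after AND r0, r0, #63: r0=17&63=17
after ADD r1, r1, #4: r1=200+4=204
after SUB r6, r6, #1: r6=3-1=2
CMP r6, #0  (cmp 2,0)
BGT L2: taken
after LDR r0, [r1]: r0=M[204]=13
after SUB r0, r0, #7: r0=13-7=6
after LDR r0, [r1]: r0=M[204]=13
after AND r0, r0, #63: r0=13&63=13
after ADD r1, r1, #4: r1=204+4=208
after SUB r6, r6, #1: r6=2-1=1
CMP r6, #0  (cmp 1,0)
BGT L2: taken
after LDR r0, [r1]: r0=M[208]=11
after SUB r0, r0, #7: r0=11-7=4
After step 21: r1 = 208.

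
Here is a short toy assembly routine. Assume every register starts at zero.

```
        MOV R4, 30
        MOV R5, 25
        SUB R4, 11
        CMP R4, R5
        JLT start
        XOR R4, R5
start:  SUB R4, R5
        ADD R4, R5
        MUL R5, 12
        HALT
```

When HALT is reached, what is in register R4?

MOV R4, 30 → R4=30
MOV R5, 25 → R5=25
SUB R4, 11 → R4=30-11=19
CMP R4, R5  (cmp 19,25)
JLT start: taken
SUB R4, R5 → R4=19-25=-6
ADD R4, R5 → R4=(-6)+25=19
MUL R5, 12 → R5=25*12=300
halt.

19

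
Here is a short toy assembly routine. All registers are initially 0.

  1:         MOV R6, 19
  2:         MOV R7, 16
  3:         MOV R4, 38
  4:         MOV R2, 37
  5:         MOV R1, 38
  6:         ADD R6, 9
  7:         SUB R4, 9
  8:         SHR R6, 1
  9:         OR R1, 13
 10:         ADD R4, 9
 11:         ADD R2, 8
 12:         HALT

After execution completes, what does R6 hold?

14

MOV R6, 19 → R6=19
MOV R7, 16 → R7=16
MOV R4, 38 → R4=38
MOV R2, 37 → R2=37
MOV R1, 38 → R1=38
ADD R6, 9 → R6=19+9=28
SUB R4, 9 → R4=38-9=29
SHR R6, 1 → R6=28>>1=14
OR R1, 13 → R1=38|13=47
ADD R4, 9 → R4=29+9=38
ADD R2, 8 → R2=37+8=45
halt.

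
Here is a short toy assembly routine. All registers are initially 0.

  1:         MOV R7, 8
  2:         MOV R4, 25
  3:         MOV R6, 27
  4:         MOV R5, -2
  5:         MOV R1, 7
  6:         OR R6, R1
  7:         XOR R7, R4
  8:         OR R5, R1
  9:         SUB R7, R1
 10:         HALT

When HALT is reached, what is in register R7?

10

MOV R7, 8 → R7=8
MOV R4, 25 → R4=25
MOV R6, 27 → R6=27
MOV R5, -2 → R5=-2
MOV R1, 7 → R1=7
OR R6, R1 → R6=27|7=31
XOR R7, R4 → R7=8^25=17
OR R5, R1 → R5=(-2)|7=-1
SUB R7, R1 → R7=17-7=10
halt.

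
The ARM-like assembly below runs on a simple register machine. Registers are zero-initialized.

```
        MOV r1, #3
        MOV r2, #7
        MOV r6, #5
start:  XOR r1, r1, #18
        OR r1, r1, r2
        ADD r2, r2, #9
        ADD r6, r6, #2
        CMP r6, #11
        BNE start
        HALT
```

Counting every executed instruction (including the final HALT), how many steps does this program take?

22

MOV r1, #3 → r1=3
MOV r2, #7 → r2=7
MOV r6, #5 → r6=5
XOR r1, r1, #18 → r1=3^18=17
OR r1, r1, r2 → r1=17|7=23
ADD r2, r2, #9 → r2=7+9=16
ADD r6, r6, #2 → r6=5+2=7
CMP r6, #11  (cmp 7,11)
BNE start: taken
XOR r1, r1, #18 → r1=23^18=5
OR r1, r1, r2 → r1=5|16=21
ADD r2, r2, #9 → r2=16+9=25
ADD r6, r6, #2 → r6=7+2=9
CMP r6, #11  (cmp 9,11)
BNE start: taken
XOR r1, r1, #18 → r1=21^18=7
OR r1, r1, r2 → r1=7|25=31
ADD r2, r2, #9 → r2=25+9=34
ADD r6, r6, #2 → r6=9+2=11
CMP r6, #11  (cmp 11,11)
BNE start: not taken
halt.
Total executed instructions: 22.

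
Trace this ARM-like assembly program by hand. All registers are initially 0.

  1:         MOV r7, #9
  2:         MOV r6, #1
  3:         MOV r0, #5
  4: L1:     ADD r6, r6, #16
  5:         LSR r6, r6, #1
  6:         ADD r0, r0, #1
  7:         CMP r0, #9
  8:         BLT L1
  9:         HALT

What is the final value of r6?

15

after MOV r7, #9: r7=9
after MOV r6, #1: r6=1
after MOV r0, #5: r0=5
after ADD r6, r6, #16: r6=1+16=17
after LSR r6, r6, #1: r6=17>>1=8
after ADD r0, r0, #1: r0=5+1=6
CMP r0, #9  (cmp 6,9)
BLT L1: taken
after ADD r6, r6, #16: r6=8+16=24
after LSR r6, r6, #1: r6=24>>1=12
after ADD r0, r0, #1: r0=6+1=7
CMP r0, #9  (cmp 7,9)
BLT L1: taken
after ADD r6, r6, #16: r6=12+16=28
after LSR r6, r6, #1: r6=28>>1=14
after ADD r0, r0, #1: r0=7+1=8
CMP r0, #9  (cmp 8,9)
BLT L1: taken
after ADD r6, r6, #16: r6=14+16=30
after LSR r6, r6, #1: r6=30>>1=15
after ADD r0, r0, #1: r0=8+1=9
CMP r0, #9  (cmp 9,9)
BLT L1: not taken
halt.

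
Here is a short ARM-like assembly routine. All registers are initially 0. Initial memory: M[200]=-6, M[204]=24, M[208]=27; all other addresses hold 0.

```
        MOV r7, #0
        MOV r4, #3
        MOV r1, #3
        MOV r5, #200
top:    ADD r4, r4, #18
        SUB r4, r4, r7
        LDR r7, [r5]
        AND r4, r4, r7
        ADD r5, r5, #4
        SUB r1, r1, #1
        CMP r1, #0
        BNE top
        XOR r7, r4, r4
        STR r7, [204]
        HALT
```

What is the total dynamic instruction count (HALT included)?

MOV r7, #0 → r7=0
MOV r4, #3 → r4=3
MOV r1, #3 → r1=3
MOV r5, #200 → r5=200
ADD r4, r4, #18 → r4=3+18=21
SUB r4, r4, r7 → r4=21-0=21
LDR r7, [r5] → r7=M[200]=-6
AND r4, r4, r7 → r4=21&(-6)=16
ADD r5, r5, #4 → r5=200+4=204
SUB r1, r1, #1 → r1=3-1=2
CMP r1, #0  (cmp 2,0)
BNE top: taken
ADD r4, r4, #18 → r4=16+18=34
SUB r4, r4, r7 → r4=34-(-6)=40
LDR r7, [r5] → r7=M[204]=24
AND r4, r4, r7 → r4=40&24=8
ADD r5, r5, #4 → r5=204+4=208
SUB r1, r1, #1 → r1=2-1=1
CMP r1, #0  (cmp 1,0)
BNE top: taken
ADD r4, r4, #18 → r4=8+18=26
SUB r4, r4, r7 → r4=26-24=2
LDR r7, [r5] → r7=M[208]=27
AND r4, r4, r7 → r4=2&27=2
ADD r5, r5, #4 → r5=208+4=212
SUB r1, r1, #1 → r1=1-1=0
CMP r1, #0  (cmp 0,0)
BNE top: not taken
XOR r7, r4, r4 → r7=2^2=0
STR r7, [204] → M[204]=0
halt.
Total executed instructions: 31.

31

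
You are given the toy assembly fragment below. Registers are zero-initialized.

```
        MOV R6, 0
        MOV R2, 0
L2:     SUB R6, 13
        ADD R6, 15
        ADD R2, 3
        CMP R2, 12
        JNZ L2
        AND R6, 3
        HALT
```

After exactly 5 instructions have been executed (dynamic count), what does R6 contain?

2

after MOV R6, 0: R6=0
after MOV R2, 0: R2=0
after SUB R6, 13: R6=0-13=-13
after ADD R6, 15: R6=(-13)+15=2
after ADD R2, 3: R2=0+3=3
After step 5: R6 = 2.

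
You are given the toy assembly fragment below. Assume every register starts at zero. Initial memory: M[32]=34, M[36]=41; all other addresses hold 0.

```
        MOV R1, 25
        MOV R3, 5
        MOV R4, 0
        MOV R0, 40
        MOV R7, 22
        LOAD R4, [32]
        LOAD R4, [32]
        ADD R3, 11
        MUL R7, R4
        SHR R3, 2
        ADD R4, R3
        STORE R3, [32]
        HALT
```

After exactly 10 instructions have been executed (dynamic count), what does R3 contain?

4

after MOV R1, 25: R1=25
after MOV R3, 5: R3=5
after MOV R4, 0: R4=0
after MOV R0, 40: R0=40
after MOV R7, 22: R7=22
after LOAD R4, [32]: R4=M[32]=34
after LOAD R4, [32]: R4=M[32]=34
after ADD R3, 11: R3=5+11=16
after MUL R7, R4: R7=22*34=748
after SHR R3, 2: R3=16>>2=4
After step 10: R3 = 4.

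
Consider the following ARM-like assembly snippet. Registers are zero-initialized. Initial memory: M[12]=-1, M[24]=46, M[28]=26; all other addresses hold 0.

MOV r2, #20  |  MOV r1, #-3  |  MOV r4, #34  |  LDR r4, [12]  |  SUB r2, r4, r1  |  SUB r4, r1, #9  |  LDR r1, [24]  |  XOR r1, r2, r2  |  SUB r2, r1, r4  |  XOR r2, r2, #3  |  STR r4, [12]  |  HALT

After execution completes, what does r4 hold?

after MOV r2, #20: r2=20
after MOV r1, #-3: r1=-3
after MOV r4, #34: r4=34
after LDR r4, [12]: r4=M[12]=-1
after SUB r2, r4, r1: r2=(-1)-(-3)=2
after SUB r4, r1, #9: r4=(-3)-9=-12
after LDR r1, [24]: r1=M[24]=46
after XOR r1, r2, r2: r1=2^2=0
after SUB r2, r1, r4: r2=0-(-12)=12
after XOR r2, r2, #3: r2=12^3=15
STR r4, [12] → M[12]=-12
halt.

-12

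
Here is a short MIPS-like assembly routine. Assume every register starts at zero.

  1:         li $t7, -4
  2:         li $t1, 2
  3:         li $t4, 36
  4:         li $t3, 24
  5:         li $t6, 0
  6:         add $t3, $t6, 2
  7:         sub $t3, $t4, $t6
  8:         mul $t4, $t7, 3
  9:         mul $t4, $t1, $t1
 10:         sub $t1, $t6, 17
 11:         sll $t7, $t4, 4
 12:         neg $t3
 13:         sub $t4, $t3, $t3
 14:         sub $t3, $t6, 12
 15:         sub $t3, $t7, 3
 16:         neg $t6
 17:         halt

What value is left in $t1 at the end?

-17

after li $t7, -4: $t7=-4
after li $t1, 2: $t1=2
after li $t4, 36: $t4=36
after li $t3, 24: $t3=24
after li $t6, 0: $t6=0
after add $t3, $t6, 2: $t3=0+2=2
after sub $t3, $t4, $t6: $t3=36-0=36
after mul $t4, $t7, 3: $t4=(-4)*3=-12
after mul $t4, $t1, $t1: $t4=2*2=4
after sub $t1, $t6, 17: $t1=0-17=-17
after sll $t7, $t4, 4: $t7=4<<4=64
after neg $t3: $t3=-(36)=-36
after sub $t4, $t3, $t3: $t4=(-36)-(-36)=0
after sub $t3, $t6, 12: $t3=0-12=-12
after sub $t3, $t7, 3: $t3=64-3=61
after neg $t6: $t6=-(0)=0
halt.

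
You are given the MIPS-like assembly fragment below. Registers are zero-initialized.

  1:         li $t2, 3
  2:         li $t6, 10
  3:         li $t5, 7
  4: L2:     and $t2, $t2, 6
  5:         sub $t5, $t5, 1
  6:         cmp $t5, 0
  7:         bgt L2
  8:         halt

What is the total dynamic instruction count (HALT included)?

32

$t2=3
$t6=10
$t5=7
$t2=3&6=2
$t5=7-1=6
cmp $t5, 0  (cmp 6,0)
bgt L2: taken
$t2=2&6=2
$t5=6-1=5
cmp $t5, 0  (cmp 5,0)
bgt L2: taken
$t2=2&6=2
$t5=5-1=4
cmp $t5, 0  (cmp 4,0)
bgt L2: taken
$t2=2&6=2
$t5=4-1=3
cmp $t5, 0  (cmp 3,0)
bgt L2: taken
$t2=2&6=2
$t5=3-1=2
cmp $t5, 0  (cmp 2,0)
bgt L2: taken
$t2=2&6=2
$t5=2-1=1
cmp $t5, 0  (cmp 1,0)
bgt L2: taken
$t2=2&6=2
$t5=1-1=0
cmp $t5, 0  (cmp 0,0)
bgt L2: not taken
halt.
Total executed instructions: 32.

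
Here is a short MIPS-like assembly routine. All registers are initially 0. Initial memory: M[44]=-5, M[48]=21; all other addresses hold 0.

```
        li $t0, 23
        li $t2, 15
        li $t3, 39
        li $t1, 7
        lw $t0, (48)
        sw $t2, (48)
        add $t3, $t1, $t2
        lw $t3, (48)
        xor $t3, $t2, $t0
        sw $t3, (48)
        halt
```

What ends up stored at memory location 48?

li $t0, 23 → $t0=23
li $t2, 15 → $t2=15
li $t3, 39 → $t3=39
li $t1, 7 → $t1=7
lw $t0, (48) → $t0=M[48]=21
sw $t2, (48) → M[48]=15
add $t3, $t1, $t2 → $t3=7+15=22
lw $t3, (48) → $t3=M[48]=15
xor $t3, $t2, $t0 → $t3=15^21=26
sw $t3, (48) → M[48]=26
halt.

26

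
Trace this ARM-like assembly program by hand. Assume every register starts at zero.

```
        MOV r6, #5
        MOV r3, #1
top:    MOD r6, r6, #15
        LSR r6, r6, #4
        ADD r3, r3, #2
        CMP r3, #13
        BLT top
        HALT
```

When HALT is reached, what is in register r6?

0

after MOV r6, #5: r6=5
after MOV r3, #1: r3=1
after MOD r6, r6, #15: r6=5%15=5
after LSR r6, r6, #4: r6=5>>4=0
after ADD r3, r3, #2: r3=1+2=3
CMP r3, #13  (cmp 3,13)
BLT top: taken
after MOD r6, r6, #15: r6=0%15=0
after LSR r6, r6, #4: r6=0>>4=0
after ADD r3, r3, #2: r3=3+2=5
CMP r3, #13  (cmp 5,13)
BLT top: taken
after MOD r6, r6, #15: r6=0%15=0
after LSR r6, r6, #4: r6=0>>4=0
after ADD r3, r3, #2: r3=5+2=7
CMP r3, #13  (cmp 7,13)
BLT top: taken
after MOD r6, r6, #15: r6=0%15=0
after LSR r6, r6, #4: r6=0>>4=0
after ADD r3, r3, #2: r3=7+2=9
CMP r3, #13  (cmp 9,13)
BLT top: taken
after MOD r6, r6, #15: r6=0%15=0
after LSR r6, r6, #4: r6=0>>4=0
after ADD r3, r3, #2: r3=9+2=11
CMP r3, #13  (cmp 11,13)
BLT top: taken
after MOD r6, r6, #15: r6=0%15=0
after LSR r6, r6, #4: r6=0>>4=0
after ADD r3, r3, #2: r3=11+2=13
CMP r3, #13  (cmp 13,13)
BLT top: not taken
halt.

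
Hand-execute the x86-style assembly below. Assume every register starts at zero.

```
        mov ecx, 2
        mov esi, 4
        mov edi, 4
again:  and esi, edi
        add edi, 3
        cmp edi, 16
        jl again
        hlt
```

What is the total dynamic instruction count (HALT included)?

after mov ecx, 2: ecx=2
after mov esi, 4: esi=4
after mov edi, 4: edi=4
after and esi, edi: esi=4&4=4
after add edi, 3: edi=4+3=7
cmp edi, 16  (cmp 7,16)
jl again: taken
after and esi, edi: esi=4&7=4
after add edi, 3: edi=7+3=10
cmp edi, 16  (cmp 10,16)
jl again: taken
after and esi, edi: esi=4&10=0
after add edi, 3: edi=10+3=13
cmp edi, 16  (cmp 13,16)
jl again: taken
after and esi, edi: esi=0&13=0
after add edi, 3: edi=13+3=16
cmp edi, 16  (cmp 16,16)
jl again: not taken
halt.
Total executed instructions: 20.

20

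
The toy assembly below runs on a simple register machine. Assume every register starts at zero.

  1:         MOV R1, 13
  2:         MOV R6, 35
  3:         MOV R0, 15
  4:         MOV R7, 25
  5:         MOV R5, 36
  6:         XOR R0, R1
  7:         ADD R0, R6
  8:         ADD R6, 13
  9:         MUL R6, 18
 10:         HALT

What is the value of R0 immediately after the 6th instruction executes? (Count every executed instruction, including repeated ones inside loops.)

R1=13
R6=35
R0=15
R7=25
R5=36
R0=15^13=2
After step 6: R0 = 2.

2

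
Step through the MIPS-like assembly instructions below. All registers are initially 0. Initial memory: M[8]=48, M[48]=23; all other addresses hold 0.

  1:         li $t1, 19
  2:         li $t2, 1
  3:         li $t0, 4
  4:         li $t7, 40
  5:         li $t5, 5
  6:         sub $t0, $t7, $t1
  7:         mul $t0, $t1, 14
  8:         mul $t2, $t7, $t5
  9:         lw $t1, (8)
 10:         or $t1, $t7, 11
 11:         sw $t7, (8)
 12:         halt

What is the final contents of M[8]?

40

after li $t1, 19: $t1=19
after li $t2, 1: $t2=1
after li $t0, 4: $t0=4
after li $t7, 40: $t7=40
after li $t5, 5: $t5=5
after sub $t0, $t7, $t1: $t0=40-19=21
after mul $t0, $t1, 14: $t0=19*14=266
after mul $t2, $t7, $t5: $t2=40*5=200
after lw $t1, (8): $t1=M[8]=48
after or $t1, $t7, 11: $t1=40|11=43
sw $t7, (8) → M[8]=40
halt.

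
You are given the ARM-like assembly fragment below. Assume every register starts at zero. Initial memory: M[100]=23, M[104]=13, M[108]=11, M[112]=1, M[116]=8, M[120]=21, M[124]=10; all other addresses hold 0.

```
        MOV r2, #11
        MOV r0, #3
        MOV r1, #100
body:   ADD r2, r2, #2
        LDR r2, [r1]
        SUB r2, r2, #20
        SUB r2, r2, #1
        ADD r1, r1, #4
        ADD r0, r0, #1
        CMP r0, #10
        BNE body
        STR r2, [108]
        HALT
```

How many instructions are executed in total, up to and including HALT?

MOV r2, #11 → r2=11
MOV r0, #3 → r0=3
MOV r1, #100 → r1=100
ADD r2, r2, #2 → r2=11+2=13
LDR r2, [r1] → r2=M[100]=23
SUB r2, r2, #20 → r2=23-20=3
SUB r2, r2, #1 → r2=3-1=2
ADD r1, r1, #4 → r1=100+4=104
ADD r0, r0, #1 → r0=3+1=4
CMP r0, #10  (cmp 4,10)
BNE body: taken
ADD r2, r2, #2 → r2=2+2=4
LDR r2, [r1] → r2=M[104]=13
SUB r2, r2, #20 → r2=13-20=-7
SUB r2, r2, #1 → r2=(-7)-1=-8
ADD r1, r1, #4 → r1=104+4=108
ADD r0, r0, #1 → r0=4+1=5
CMP r0, #10  (cmp 5,10)
BNE body: taken
ADD r2, r2, #2 → r2=(-8)+2=-6
LDR r2, [r1] → r2=M[108]=11
SUB r2, r2, #20 → r2=11-20=-9
SUB r2, r2, #1 → r2=(-9)-1=-10
ADD r1, r1, #4 → r1=108+4=112
ADD r0, r0, #1 → r0=5+1=6
CMP r0, #10  (cmp 6,10)
BNE body: taken
ADD r2, r2, #2 → r2=(-10)+2=-8
LDR r2, [r1] → r2=M[112]=1
SUB r2, r2, #20 → r2=1-20=-19
SUB r2, r2, #1 → r2=(-19)-1=-20
ADD r1, r1, #4 → r1=112+4=116
ADD r0, r0, #1 → r0=6+1=7
CMP r0, #10  (cmp 7,10)
BNE body: taken
ADD r2, r2, #2 → r2=(-20)+2=-18
LDR r2, [r1] → r2=M[116]=8
SUB r2, r2, #20 → r2=8-20=-12
SUB r2, r2, #1 → r2=(-12)-1=-13
ADD r1, r1, #4 → r1=116+4=120
ADD r0, r0, #1 → r0=7+1=8
CMP r0, #10  (cmp 8,10)
BNE body: taken
ADD r2, r2, #2 → r2=(-13)+2=-11
LDR r2, [r1] → r2=M[120]=21
SUB r2, r2, #20 → r2=21-20=1
SUB r2, r2, #1 → r2=1-1=0
ADD r1, r1, #4 → r1=120+4=124
ADD r0, r0, #1 → r0=8+1=9
CMP r0, #10  (cmp 9,10)
BNE body: taken
ADD r2, r2, #2 → r2=0+2=2
LDR r2, [r1] → r2=M[124]=10
SUB r2, r2, #20 → r2=10-20=-10
SUB r2, r2, #1 → r2=(-10)-1=-11
ADD r1, r1, #4 → r1=124+4=128
ADD r0, r0, #1 → r0=9+1=10
CMP r0, #10  (cmp 10,10)
BNE body: not taken
STR r2, [108] → M[108]=-11
halt.
Total executed instructions: 61.

61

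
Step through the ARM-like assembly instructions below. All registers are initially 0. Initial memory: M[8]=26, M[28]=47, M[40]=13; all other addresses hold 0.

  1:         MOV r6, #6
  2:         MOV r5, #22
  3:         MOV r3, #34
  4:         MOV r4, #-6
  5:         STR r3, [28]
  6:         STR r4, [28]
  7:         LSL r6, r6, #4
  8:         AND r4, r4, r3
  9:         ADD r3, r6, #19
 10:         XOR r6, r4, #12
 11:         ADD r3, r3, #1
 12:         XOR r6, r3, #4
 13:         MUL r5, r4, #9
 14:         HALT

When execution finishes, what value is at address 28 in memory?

r6=6
r5=22
r3=34
r4=-6
STR r3, [28] → M[28]=34
STR r4, [28] → M[28]=-6
r6=6<<4=96
r4=(-6)&34=34
r3=96+19=115
r6=34^12=46
r3=115+1=116
r6=116^4=112
r5=34*9=306
halt.

-6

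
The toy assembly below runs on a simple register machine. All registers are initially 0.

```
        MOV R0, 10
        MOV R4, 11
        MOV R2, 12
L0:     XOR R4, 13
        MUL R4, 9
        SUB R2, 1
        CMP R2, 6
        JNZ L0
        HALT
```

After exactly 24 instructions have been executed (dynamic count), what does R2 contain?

8

MOV R0, 10 → R0=10
MOV R4, 11 → R4=11
MOV R2, 12 → R2=12
XOR R4, 13 → R4=11^13=6
MUL R4, 9 → R4=6*9=54
SUB R2, 1 → R2=12-1=11
CMP R2, 6  (cmp 11,6)
JNZ L0: taken
XOR R4, 13 → R4=54^13=59
MUL R4, 9 → R4=59*9=531
SUB R2, 1 → R2=11-1=10
CMP R2, 6  (cmp 10,6)
JNZ L0: taken
XOR R4, 13 → R4=531^13=542
MUL R4, 9 → R4=542*9=4878
SUB R2, 1 → R2=10-1=9
CMP R2, 6  (cmp 9,6)
JNZ L0: taken
XOR R4, 13 → R4=4878^13=4867
MUL R4, 9 → R4=4867*9=43803
SUB R2, 1 → R2=9-1=8
CMP R2, 6  (cmp 8,6)
JNZ L0: taken
XOR R4, 13 → R4=43803^13=43798
After step 24: R2 = 8.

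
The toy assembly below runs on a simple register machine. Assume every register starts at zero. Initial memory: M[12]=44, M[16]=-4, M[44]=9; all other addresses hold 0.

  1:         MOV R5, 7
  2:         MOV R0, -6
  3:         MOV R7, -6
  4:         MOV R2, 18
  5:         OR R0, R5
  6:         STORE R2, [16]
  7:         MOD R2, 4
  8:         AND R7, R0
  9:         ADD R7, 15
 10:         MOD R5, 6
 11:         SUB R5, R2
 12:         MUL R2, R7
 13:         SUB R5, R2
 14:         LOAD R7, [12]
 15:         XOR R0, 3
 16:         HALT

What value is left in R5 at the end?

-19

after MOV R5, 7: R5=7
after MOV R0, -6: R0=-6
after MOV R7, -6: R7=-6
after MOV R2, 18: R2=18
after OR R0, R5: R0=(-6)|7=-1
STORE R2, [16] → M[16]=18
after MOD R2, 4: R2=18%4=2
after AND R7, R0: R7=(-6)&(-1)=-6
after ADD R7, 15: R7=(-6)+15=9
after MOD R5, 6: R5=7%6=1
after SUB R5, R2: R5=1-2=-1
after MUL R2, R7: R2=2*9=18
after SUB R5, R2: R5=(-1)-18=-19
after LOAD R7, [12]: R7=M[12]=44
after XOR R0, 3: R0=(-1)^3=-4
halt.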